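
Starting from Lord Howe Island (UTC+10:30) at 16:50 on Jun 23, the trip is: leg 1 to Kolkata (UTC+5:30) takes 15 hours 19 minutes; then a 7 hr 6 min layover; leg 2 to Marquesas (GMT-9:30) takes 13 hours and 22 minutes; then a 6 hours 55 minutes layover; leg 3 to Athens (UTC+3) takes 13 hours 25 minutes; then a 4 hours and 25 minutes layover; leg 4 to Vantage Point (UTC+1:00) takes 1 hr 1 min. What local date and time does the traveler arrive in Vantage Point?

20:53 on June 25

Convert departure to UTC: 16:50 − 10:30 = 06:20 UTC on Jun 23.
Add 15 hours and 19 minutes leg 1 → 21:39 UTC.
Add 7 hours 6 minutes layover in Kolkata → 04:45 UTC (Jun 24).
Add 13 hours 22 minutes leg 2 → 18:07 UTC.
Add 6 hours and 55 minutes layover in Marquesas → 01:02 UTC (Jun 25).
Add 13 hours 25 minutes leg 3 → 14:27 UTC.
Add 4 hours 25 minutes layover in Athens → 18:52 UTC.
Add 1 hour and 1 minute leg 4 → 19:53 UTC.
Vantage Point is UTC+1:00, so local arrival = 19:53 + 1:00 = 20:53 on Jun 25.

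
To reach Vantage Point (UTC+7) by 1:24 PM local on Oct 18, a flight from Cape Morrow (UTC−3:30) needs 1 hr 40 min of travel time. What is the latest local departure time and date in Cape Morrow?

1:14 AM on Oct 18

Target arrival in UTC: 1:24 PM − 7:00 = 6:24 AM on Oct 18.
Subtract 1 hour 40 minutes → departure 4:44 AM UTC on Oct 18.
Cape Morrow is UTC−3:30: 4:44 AM − 3:30 = 1:14 AM on Oct 18.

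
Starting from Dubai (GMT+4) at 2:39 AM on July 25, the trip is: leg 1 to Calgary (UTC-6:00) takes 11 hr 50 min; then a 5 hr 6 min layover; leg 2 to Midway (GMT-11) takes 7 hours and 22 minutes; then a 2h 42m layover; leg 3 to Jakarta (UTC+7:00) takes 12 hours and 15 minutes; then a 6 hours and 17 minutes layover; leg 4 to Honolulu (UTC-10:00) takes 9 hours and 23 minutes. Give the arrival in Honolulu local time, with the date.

7:34 PM on Jul 26

Convert departure to UTC: 2:39 AM − 4:00 = 10:39 PM UTC on Jul 24.
Add 11 hours 50 minutes leg 1 → 10:29 AM UTC (Jul 25).
Add 5 hours 6 minutes layover in Calgary → 3:35 PM UTC.
Add 7 hours 22 minutes leg 2 → 10:57 PM UTC.
Add 2 hours and 42 minutes layover in Midway → 1:39 AM UTC (Jul 26).
Add 12 hours 15 minutes leg 3 → 1:54 PM UTC.
Add 6 hours and 17 minutes layover in Jakarta → 8:11 PM UTC.
Add 9 hours 23 minutes leg 4 → 5:34 AM UTC (Jul 27).
Honolulu is UTC−10:00, so local arrival = 5:34 AM − 10:00 = 7:34 PM on Jul 26.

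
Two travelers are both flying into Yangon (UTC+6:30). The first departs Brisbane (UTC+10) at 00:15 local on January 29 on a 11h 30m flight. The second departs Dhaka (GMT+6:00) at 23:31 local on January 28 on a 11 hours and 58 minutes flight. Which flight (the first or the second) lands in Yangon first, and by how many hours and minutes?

the first, by 3 hours 44 minutes

Flight 1 in UTC: 00:15 − 10:00 = 14:15 on Jan 28.
+11 hours and 30 minutes → arrive 01:45 UTC on Jan 29.
Flight 2 in UTC: 23:31 − 6:00 = 17:31 on Jan 28.
+11 hours 58 minutes → arrive 05:29 UTC on Jan 29.
Flight 1 lands earlier by 3 hours 44 minutes.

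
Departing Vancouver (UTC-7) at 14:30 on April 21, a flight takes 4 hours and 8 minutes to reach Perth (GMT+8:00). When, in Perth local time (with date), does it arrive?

09:38 on Apr 22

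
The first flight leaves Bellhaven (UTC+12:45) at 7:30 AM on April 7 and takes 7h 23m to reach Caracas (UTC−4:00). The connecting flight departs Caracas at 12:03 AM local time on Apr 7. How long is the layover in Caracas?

Convert departure to UTC: 7:30 AM − 12:45 = 6:45 PM UTC on Apr 6.
Add 7 hours 23 minutes flight time → 2:08 AM UTC (Apr 7).
Caracas is UTC−4:00, so local arrival = 2:08 AM − 4:00 = 10:08 PM on Apr 6.
Layover = 12:03 AM − 10:08 PM (+1 day) = 1 hour 55 minutes.

1 hour 55 minutes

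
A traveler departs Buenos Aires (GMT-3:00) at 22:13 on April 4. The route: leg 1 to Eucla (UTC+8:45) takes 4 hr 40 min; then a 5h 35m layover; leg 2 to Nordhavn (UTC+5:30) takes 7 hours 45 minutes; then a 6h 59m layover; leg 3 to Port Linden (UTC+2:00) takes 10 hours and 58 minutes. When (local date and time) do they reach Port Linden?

15:10 on April 6

Convert departure to UTC: 22:13 + 3:00 = 01:13 UTC on Apr 5.
Add 4 hours and 40 minutes leg 1 → 05:53 UTC.
Add 5 hours 35 minutes layover in Eucla → 11:28 UTC.
Add 7 hours and 45 minutes leg 2 → 19:13 UTC.
Add 6 hours and 59 minutes layover in Nordhavn → 02:12 UTC (Apr 6).
Add 10 hours and 58 minutes leg 3 → 13:10 UTC.
Port Linden is UTC+2:00, so local arrival = 13:10 + 2:00 = 15:10 on Apr 6.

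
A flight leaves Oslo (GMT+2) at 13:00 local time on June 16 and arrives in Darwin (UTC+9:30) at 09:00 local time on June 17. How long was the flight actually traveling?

Departure in UTC: 13:00 − 2:00 = 11:00 on Jun 16.
Arrival in UTC: 09:00 − 9:30 = 23:30 on Jun 16.
Elapsed = 23:30 − 11:00 = 12 hours 30 minutes.

12 hours 30 minutes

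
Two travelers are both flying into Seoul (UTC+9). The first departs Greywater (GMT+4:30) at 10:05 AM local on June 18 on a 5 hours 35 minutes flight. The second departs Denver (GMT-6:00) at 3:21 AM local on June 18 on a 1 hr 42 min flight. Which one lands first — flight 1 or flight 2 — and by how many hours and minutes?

Flight 1 in UTC: 10:05 AM − 4:30 = 5:35 AM on Jun 18.
+5 hours and 35 minutes → arrive 11:10 AM UTC on Jun 18.
Flight 2 in UTC: 3:21 AM + 6:00 = 9:21 AM on Jun 18.
+1 hour and 42 minutes → arrive 11:03 AM UTC on Jun 18.
Flight 2 lands earlier by 7 minutes.

the second, by 7 minutes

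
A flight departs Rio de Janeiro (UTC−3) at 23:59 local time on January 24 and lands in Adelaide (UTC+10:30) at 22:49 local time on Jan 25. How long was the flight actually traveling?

Departure in UTC: 23:59 + 3:00 = 02:59 on Jan 25.
Arrival in UTC: 22:49 − 10:30 = 12:19 on Jan 25.
Elapsed = 12:19 − 02:59 = 9 hours 20 minutes.

9 hours 20 minutes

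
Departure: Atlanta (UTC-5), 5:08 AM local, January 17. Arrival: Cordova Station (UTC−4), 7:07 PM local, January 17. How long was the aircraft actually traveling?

12 hours 59 minutes

Departure in UTC: 5:08 AM + 5:00 = 10:08 AM on Jan 17.
Arrival in UTC: 7:07 PM + 4:00 = 11:07 PM on Jan 17.
Elapsed = 11:07 PM − 10:08 AM = 12 hours 59 minutes.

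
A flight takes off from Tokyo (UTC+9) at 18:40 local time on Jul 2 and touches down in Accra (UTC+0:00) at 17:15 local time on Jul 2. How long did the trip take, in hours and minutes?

Departure in UTC: 18:40 − 9:00 = 09:40 on Jul 2.
Arrival is already UTC: 17:15 on Jul 2.
Elapsed = 17:15 − 09:40 = 7 hours 35 minutes.

7 hours 35 minutes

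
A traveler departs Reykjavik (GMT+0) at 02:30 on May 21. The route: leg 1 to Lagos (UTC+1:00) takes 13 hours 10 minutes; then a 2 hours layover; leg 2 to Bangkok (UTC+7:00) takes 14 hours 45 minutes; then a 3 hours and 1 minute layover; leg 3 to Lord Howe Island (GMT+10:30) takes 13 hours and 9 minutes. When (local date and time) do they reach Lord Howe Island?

Reykjavik is at UTC+0, so departure is already 02:30 UTC on May 21.
Add 13 hours 10 minutes leg 1 → 15:40 UTC.
Add 2 hours layover in Lagos → 17:40 UTC.
Add 14 hours and 45 minutes leg 2 → 08:25 UTC (May 22).
Add 3 hours 1 minute layover in Bangkok → 11:26 UTC.
Add 13 hours 9 minutes leg 3 → 00:35 UTC (May 23).
Lord Howe Island is UTC+10:30, so local arrival = 00:35 + 10:30 = 11:05 on May 23.

11:05 on May 23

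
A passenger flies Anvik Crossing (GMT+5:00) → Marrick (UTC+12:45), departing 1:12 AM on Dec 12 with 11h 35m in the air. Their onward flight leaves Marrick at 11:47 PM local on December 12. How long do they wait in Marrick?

3 hours 15 minutes

Convert departure to UTC: 1:12 AM − 5:00 = 8:12 PM UTC on Dec 11.
Add 11 hours and 35 minutes flight time → 7:47 AM UTC (Dec 12).
Marrick is UTC+12:45, so local arrival = 7:47 AM + 12:45 = 8:32 PM on Dec 12.
Layover = 11:47 PM − 8:32 PM = 3 hours 15 minutes.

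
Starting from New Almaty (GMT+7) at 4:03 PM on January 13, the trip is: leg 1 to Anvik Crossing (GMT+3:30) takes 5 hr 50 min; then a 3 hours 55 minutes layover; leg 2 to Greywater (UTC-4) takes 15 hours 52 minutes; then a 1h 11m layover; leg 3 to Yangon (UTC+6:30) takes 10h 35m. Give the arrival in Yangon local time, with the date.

Convert departure to UTC: 4:03 PM − 7:00 = 9:03 AM UTC on Jan 13.
Add 5 hours and 50 minutes leg 1 → 2:53 PM UTC.
Add 3 hours 55 minutes layover in Anvik Crossing → 6:48 PM UTC.
Add 15 hours and 52 minutes leg 2 → 10:40 AM UTC (Jan 14).
Add 1 hour 11 minutes layover in Greywater → 11:51 AM UTC.
Add 10 hours 35 minutes leg 3 → 10:26 PM UTC.
Yangon is UTC+6:30, so local arrival = 10:26 PM + 6:30 = 4:56 AM on Jan 15.

4:56 AM on January 15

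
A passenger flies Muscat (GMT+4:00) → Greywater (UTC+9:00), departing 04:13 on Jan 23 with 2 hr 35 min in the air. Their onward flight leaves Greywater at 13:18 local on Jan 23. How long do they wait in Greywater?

1 hour 30 minutes

Convert departure to UTC: 04:13 − 4:00 = 00:13 UTC on Jan 23.
Add 2 hours and 35 minutes flight time → 02:48 UTC.
Greywater is UTC+9:00, so local arrival = 02:48 + 9:00 = 11:48 on Jan 23.
Layover = 13:18 − 11:48 = 1 hour 30 minutes.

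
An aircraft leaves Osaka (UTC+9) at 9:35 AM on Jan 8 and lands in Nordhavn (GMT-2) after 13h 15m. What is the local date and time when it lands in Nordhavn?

11:50 AM on January 8

Convert departure to UTC: 9:35 AM − 9:00 = 12:35 AM UTC on Jan 8.
Add 13 hours 15 minutes travel time → 1:50 PM UTC.
Nordhavn is UTC−2:00, so local arrival = 1:50 PM − 2:00 = 11:50 AM on Jan 8.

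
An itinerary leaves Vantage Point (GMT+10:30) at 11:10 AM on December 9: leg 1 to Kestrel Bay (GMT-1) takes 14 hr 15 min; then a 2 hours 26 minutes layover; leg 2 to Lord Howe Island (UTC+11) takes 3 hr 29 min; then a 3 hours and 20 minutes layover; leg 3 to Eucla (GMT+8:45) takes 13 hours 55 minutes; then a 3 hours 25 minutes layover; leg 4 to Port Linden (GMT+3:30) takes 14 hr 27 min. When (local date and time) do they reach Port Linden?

11:27 AM on Dec 11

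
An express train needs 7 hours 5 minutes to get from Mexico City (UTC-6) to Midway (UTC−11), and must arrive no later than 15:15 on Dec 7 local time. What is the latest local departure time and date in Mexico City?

Target arrival in UTC: 15:15 + 11:00 = 02:15 on Dec 8.
Subtract 7 hours and 5 minutes → departure 19:10 UTC on Dec 7.
Mexico City is UTC−6:00: 19:10 − 6:00 = 13:10 on Dec 7.

13:10 on December 7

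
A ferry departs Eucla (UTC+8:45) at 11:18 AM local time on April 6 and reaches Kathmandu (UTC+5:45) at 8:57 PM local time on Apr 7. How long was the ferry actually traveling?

Departure in UTC: 11:18 AM − 8:45 = 2:33 AM on Apr 6.
Arrival in UTC: 8:57 PM − 5:45 = 3:12 PM on Apr 7.
Elapsed = 3:12 PM − 2:33 AM (+1 day) = 36 hours 39 minutes.

36 hours 39 minutes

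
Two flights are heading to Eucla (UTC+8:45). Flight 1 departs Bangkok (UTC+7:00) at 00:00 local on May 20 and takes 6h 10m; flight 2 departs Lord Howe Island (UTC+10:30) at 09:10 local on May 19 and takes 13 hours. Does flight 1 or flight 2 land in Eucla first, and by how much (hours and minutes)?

Flight 1 in UTC: 00:00 − 7:00 = 17:00 on May 19.
+6 hours and 10 minutes → arrive 23:10 UTC on May 19.
Flight 2 in UTC: 09:10 − 10:30 = 22:40 on May 18.
+13 hours → arrive 11:40 UTC on May 19.
Flight 2 lands earlier by 11 hours 30 minutes.

the second, by 11 hours 30 minutes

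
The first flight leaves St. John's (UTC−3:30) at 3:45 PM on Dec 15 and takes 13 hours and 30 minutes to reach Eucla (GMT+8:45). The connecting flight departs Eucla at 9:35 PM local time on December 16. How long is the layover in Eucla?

4 hours 5 minutes

Convert departure to UTC: 3:45 PM + 3:30 = 7:15 PM UTC on Dec 15.
Add 13 hours 30 minutes flight time → 8:45 AM UTC (Dec 16).
Eucla is UTC+8:45, so local arrival = 8:45 AM + 8:45 = 5:30 PM on Dec 16.
Layover = 9:35 PM − 5:30 PM = 4 hours 5 minutes.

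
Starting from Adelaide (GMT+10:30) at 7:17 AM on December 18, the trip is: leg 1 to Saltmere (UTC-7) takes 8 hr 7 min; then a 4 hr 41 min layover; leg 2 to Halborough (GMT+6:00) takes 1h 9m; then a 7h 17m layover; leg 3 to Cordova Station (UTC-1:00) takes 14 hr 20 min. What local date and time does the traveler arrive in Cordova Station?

7:21 AM on Dec 19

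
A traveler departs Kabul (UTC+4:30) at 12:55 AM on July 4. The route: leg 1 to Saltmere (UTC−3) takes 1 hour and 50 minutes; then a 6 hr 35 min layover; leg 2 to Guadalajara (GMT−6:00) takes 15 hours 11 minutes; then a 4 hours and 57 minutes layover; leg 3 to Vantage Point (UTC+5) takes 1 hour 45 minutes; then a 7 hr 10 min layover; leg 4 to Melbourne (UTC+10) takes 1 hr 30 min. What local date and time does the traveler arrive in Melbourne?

9:23 PM on Jul 5

Convert departure to UTC: 12:55 AM − 4:30 = 8:25 PM UTC on Jul 3.
Add 1 hour 50 minutes leg 1 → 10:15 PM UTC.
Add 6 hours and 35 minutes layover in Saltmere → 4:50 AM UTC (Jul 4).
Add 15 hours 11 minutes leg 2 → 8:01 PM UTC.
Add 4 hours 57 minutes layover in Guadalajara → 12:58 AM UTC (Jul 5).
Add 1 hour 45 minutes leg 3 → 2:43 AM UTC.
Add 7 hours and 10 minutes layover in Vantage Point → 9:53 AM UTC.
Add 1 hour 30 minutes leg 4 → 11:23 AM UTC.
Melbourne is UTC+10:00, so local arrival = 11:23 AM + 10:00 = 9:23 PM on Jul 5.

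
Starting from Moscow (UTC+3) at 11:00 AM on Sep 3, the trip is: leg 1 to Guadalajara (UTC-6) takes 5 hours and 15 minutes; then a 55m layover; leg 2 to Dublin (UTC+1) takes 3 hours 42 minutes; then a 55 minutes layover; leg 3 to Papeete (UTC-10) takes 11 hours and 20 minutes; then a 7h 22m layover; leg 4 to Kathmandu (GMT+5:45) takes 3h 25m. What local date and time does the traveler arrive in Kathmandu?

Convert departure to UTC: 11:00 AM − 3:00 = 8:00 AM UTC on Sep 3.
Add 5 hours and 15 minutes leg 1 → 1:15 PM UTC.
Add 55 minutes layover in Guadalajara → 2:10 PM UTC.
Add 3 hours and 42 minutes leg 2 → 5:52 PM UTC.
Add 55 minutes layover in Dublin → 6:47 PM UTC.
Add 11 hours 20 minutes leg 3 → 6:07 AM UTC (Sep 4).
Add 7 hours 22 minutes layover in Papeete → 1:29 PM UTC.
Add 3 hours 25 minutes leg 4 → 4:54 PM UTC.
Kathmandu is UTC+5:45, so local arrival = 4:54 PM + 5:45 = 10:39 PM on Sep 4.

10:39 PM on September 4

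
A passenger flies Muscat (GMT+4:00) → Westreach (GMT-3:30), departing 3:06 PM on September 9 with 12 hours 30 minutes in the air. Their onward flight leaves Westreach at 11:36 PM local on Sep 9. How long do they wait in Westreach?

Convert departure to UTC: 3:06 PM − 4:00 = 11:06 AM UTC on Sep 9.
Add 12 hours 30 minutes flight time → 11:36 PM UTC.
Westreach is UTC−3:30, so local arrival = 11:36 PM − 3:30 = 8:06 PM on Sep 9.
Layover = 11:36 PM − 8:06 PM = 3 hours 30 minutes.

3 hours 30 minutes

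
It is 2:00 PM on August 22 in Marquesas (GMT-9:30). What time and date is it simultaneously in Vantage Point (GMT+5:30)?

Vantage Point is 15:00 ahead of Marquesas.
Shift by the zone difference: 2:00 PM + 15:00 = 5:00 AM on Aug 23 in Vantage Point.

5:00 AM on Aug 23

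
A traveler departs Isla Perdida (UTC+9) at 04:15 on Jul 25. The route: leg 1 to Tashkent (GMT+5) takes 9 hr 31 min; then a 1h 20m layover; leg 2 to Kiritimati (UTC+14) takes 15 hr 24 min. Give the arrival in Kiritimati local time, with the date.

11:30 on July 26

Convert departure to UTC: 04:15 − 9:00 = 19:15 UTC on Jul 24.
Add 9 hours and 31 minutes leg 1 → 04:46 UTC (Jul 25).
Add 1 hour 20 minutes layover in Tashkent → 06:06 UTC.
Add 15 hours and 24 minutes leg 2 → 21:30 UTC.
Kiritimati is UTC+14:00, so local arrival = 21:30 + 14:00 = 11:30 on Jul 26.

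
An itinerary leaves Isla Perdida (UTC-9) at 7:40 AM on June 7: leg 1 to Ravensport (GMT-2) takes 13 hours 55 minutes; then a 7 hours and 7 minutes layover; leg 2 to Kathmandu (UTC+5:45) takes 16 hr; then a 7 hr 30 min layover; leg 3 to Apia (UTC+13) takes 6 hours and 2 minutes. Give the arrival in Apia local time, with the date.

Convert departure to UTC: 7:40 AM + 9:00 = 4:40 PM UTC on Jun 7.
Add 13 hours and 55 minutes leg 1 → 6:35 AM UTC (Jun 8).
Add 7 hours 7 minutes layover in Ravensport → 1:42 PM UTC.
Add 16 hours leg 2 → 5:42 AM UTC (Jun 9).
Add 7 hours and 30 minutes layover in Kathmandu → 1:12 PM UTC.
Add 6 hours 2 minutes leg 3 → 7:14 PM UTC.
Apia is UTC+13:00, so local arrival = 7:14 PM + 13:00 = 8:14 AM on Jun 10.

8:14 AM on June 10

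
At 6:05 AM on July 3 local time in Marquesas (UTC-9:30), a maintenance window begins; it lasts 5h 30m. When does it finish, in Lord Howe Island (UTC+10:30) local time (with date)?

7:35 AM on July 4

Convert start to UTC: 6:05 AM + 9:30 = 3:35 PM UTC on Jul 3.
Add 5 hours 30 minutes duration → 9:05 PM UTC.
Lord Howe Island is UTC+10:30, so local end time = 9:05 PM + 10:30 = 7:35 AM on Jul 4.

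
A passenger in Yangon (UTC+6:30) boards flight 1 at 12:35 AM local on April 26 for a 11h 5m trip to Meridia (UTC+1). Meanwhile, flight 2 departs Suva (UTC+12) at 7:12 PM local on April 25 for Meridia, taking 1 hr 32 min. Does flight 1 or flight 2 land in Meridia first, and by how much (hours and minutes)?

Flight 1 in UTC: 12:35 AM − 6:30 = 6:05 PM on Apr 25.
+11 hours and 5 minutes → arrive 5:10 AM UTC on Apr 26.
Flight 2 in UTC: 7:12 PM − 12:00 = 7:12 AM on Apr 25.
+1 hour 32 minutes → arrive 8:44 AM UTC on Apr 25.
Flight 2 lands earlier by 20 hours 26 minutes.

the second, by 20 hours 26 minutes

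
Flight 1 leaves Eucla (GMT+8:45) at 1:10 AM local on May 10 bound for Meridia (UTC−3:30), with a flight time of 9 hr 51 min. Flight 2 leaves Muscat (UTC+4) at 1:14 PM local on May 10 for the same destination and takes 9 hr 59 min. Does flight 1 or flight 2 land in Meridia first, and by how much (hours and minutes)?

the first, by 16 hours 57 minutes

Flight 1 in UTC: 1:10 AM − 8:45 = 4:25 PM on May 9.
+9 hours 51 minutes → arrive 2:16 AM UTC on May 10.
Flight 2 in UTC: 1:14 PM − 4:00 = 9:14 AM on May 10.
+9 hours and 59 minutes → arrive 7:13 PM UTC on May 10.
Flight 1 lands earlier by 16 hours 57 minutes.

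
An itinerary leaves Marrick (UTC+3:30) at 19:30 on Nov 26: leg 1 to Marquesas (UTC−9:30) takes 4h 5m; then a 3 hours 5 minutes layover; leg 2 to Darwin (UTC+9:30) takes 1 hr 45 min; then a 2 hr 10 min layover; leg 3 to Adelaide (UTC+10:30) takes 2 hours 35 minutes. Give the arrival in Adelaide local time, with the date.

Convert departure to UTC: 19:30 − 3:30 = 16:00 UTC on Nov 26.
Add 4 hours and 5 minutes leg 1 → 20:05 UTC.
Add 3 hours 5 minutes layover in Marquesas → 23:10 UTC.
Add 1 hour 45 minutes leg 2 → 00:55 UTC (Nov 27).
Add 2 hours 10 minutes layover in Darwin → 03:05 UTC.
Add 2 hours 35 minutes leg 3 → 05:40 UTC.
Adelaide is UTC+10:30, so local arrival = 05:40 + 10:30 = 16:10 on Nov 27.

16:10 on Nov 27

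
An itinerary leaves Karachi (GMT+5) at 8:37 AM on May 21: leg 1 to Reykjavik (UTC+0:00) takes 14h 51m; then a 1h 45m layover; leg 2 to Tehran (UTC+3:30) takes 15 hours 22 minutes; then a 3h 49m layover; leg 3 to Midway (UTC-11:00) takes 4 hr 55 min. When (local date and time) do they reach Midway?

Convert departure to UTC: 8:37 AM − 5:00 = 3:37 AM UTC on May 21.
Add 14 hours and 51 minutes leg 1 → 6:28 PM UTC.
Add 1 hour and 45 minutes layover in Reykjavik → 8:13 PM UTC.
Add 15 hours 22 minutes leg 2 → 11:35 AM UTC (May 22).
Add 3 hours and 49 minutes layover in Tehran → 3:24 PM UTC.
Add 4 hours and 55 minutes leg 3 → 8:19 PM UTC.
Midway is UTC−11:00, so local arrival = 8:19 PM − 11:00 = 9:19 AM on May 22.

9:19 AM on May 22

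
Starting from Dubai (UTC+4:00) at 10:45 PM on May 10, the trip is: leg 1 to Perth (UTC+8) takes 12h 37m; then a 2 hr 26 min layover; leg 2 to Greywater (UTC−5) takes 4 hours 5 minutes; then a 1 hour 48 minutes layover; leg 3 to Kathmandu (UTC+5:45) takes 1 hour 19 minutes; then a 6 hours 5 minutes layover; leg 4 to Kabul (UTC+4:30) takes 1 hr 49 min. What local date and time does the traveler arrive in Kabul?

Convert departure to UTC: 10:45 PM − 4:00 = 6:45 PM UTC on May 10.
Add 12 hours 37 minutes leg 1 → 7:22 AM UTC (May 11).
Add 2 hours 26 minutes layover in Perth → 9:48 AM UTC.
Add 4 hours and 5 minutes leg 2 → 1:53 PM UTC.
Add 1 hour 48 minutes layover in Greywater → 3:41 PM UTC.
Add 1 hour 19 minutes leg 3 → 5:00 PM UTC.
Add 6 hours 5 minutes layover in Kathmandu → 11:05 PM UTC.
Add 1 hour 49 minutes leg 4 → 12:54 AM UTC (May 12).
Kabul is UTC+4:30, so local arrival = 12:54 AM + 4:30 = 5:24 AM on May 12.

5:24 AM on May 12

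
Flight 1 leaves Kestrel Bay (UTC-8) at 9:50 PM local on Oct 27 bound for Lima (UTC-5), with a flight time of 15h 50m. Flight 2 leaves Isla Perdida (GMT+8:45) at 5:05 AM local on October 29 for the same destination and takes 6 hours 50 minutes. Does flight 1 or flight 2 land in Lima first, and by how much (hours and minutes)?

the first, by 5 hours 30 minutes

Flight 1 in UTC: 9:50 PM + 8:00 = 5:50 AM on Oct 28.
+15 hours and 50 minutes → arrive 9:40 PM UTC on Oct 28.
Flight 2 in UTC: 5:05 AM − 8:45 = 8:20 PM on Oct 28.
+6 hours and 50 minutes → arrive 3:10 AM UTC on Oct 29.
Flight 1 lands earlier by 5 hours 30 minutes.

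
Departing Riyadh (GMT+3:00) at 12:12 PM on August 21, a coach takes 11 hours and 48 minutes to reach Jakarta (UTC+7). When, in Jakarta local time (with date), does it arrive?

Convert departure to UTC: 12:12 PM − 3:00 = 9:12 AM UTC on Aug 21.
Add 11 hours 48 minutes travel time → 9:00 PM UTC.
Jakarta is UTC+7:00, so local arrival = 9:00 PM + 7:00 = 4:00 AM on Aug 22.

4:00 AM on August 22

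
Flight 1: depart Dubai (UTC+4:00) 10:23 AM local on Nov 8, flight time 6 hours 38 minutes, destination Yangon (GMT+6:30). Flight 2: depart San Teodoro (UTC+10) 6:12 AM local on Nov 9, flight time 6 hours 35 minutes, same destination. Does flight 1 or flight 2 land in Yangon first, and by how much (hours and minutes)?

the first, by 13 hours 46 minutes

Flight 1 in UTC: 10:23 AM − 4:00 = 6:23 AM on Nov 8.
+6 hours and 38 minutes → arrive 1:01 PM UTC on Nov 8.
Flight 2 in UTC: 6:12 AM − 10:00 = 8:12 PM on Nov 8.
+6 hours 35 minutes → arrive 2:47 AM UTC on Nov 9.
Flight 1 lands earlier by 13 hours 46 minutes.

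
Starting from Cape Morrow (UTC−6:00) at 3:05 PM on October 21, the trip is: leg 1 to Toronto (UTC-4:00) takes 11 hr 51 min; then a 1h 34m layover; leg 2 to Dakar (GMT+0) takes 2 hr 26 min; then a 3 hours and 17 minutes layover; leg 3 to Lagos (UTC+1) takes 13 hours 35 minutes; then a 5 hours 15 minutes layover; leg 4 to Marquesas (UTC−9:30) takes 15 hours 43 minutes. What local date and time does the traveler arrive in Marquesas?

5:16 PM on October 23

Convert departure to UTC: 3:05 PM + 6:00 = 9:05 PM UTC on Oct 21.
Add 11 hours and 51 minutes leg 1 → 8:56 AM UTC (Oct 22).
Add 1 hour 34 minutes layover in Toronto → 10:30 AM UTC.
Add 2 hours and 26 minutes leg 2 → 12:56 PM UTC.
Add 3 hours 17 minutes layover in Dakar → 4:13 PM UTC.
Add 13 hours and 35 minutes leg 3 → 5:48 AM UTC (Oct 23).
Add 5 hours and 15 minutes layover in Lagos → 11:03 AM UTC.
Add 15 hours 43 minutes leg 4 → 2:46 AM UTC (Oct 24).
Marquesas is UTC−9:30, so local arrival = 2:46 AM − 9:30 = 5:16 PM on Oct 23.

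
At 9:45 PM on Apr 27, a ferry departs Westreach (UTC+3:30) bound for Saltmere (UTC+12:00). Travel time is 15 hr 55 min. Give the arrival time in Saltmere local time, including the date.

Convert departure to UTC: 9:45 PM − 3:30 = 6:15 PM UTC on Apr 27.
Add 15 hours and 55 minutes travel time → 10:10 AM UTC (Apr 28).
Saltmere is UTC+12:00, so local arrival = 10:10 AM + 12:00 = 10:10 PM on Apr 28.

10:10 PM on April 28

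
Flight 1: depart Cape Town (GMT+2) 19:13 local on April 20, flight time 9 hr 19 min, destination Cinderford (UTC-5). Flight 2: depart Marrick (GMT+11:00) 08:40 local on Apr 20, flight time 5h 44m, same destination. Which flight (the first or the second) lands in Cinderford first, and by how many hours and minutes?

Flight 1 in UTC: 19:13 − 2:00 = 17:13 on Apr 20.
+9 hours 19 minutes → arrive 02:32 UTC on Apr 21.
Flight 2 in UTC: 08:40 − 11:00 = 21:40 on Apr 19.
+5 hours and 44 minutes → arrive 03:24 UTC on Apr 20.
Flight 2 lands earlier by 23 hours 8 minutes.

the second, by 23 hours 8 minutes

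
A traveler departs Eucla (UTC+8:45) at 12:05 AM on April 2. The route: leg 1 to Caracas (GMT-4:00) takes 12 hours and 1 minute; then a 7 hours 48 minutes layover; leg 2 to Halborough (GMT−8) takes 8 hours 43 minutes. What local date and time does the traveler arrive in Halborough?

Convert departure to UTC: 12:05 AM − 8:45 = 3:20 PM UTC on Apr 1.
Add 12 hours 1 minute leg 1 → 3:21 AM UTC (Apr 2).
Add 7 hours 48 minutes layover in Caracas → 11:09 AM UTC.
Add 8 hours 43 minutes leg 2 → 7:52 PM UTC.
Halborough is UTC−8:00, so local arrival = 7:52 PM − 8:00 = 11:52 AM on Apr 2.

11:52 AM on April 2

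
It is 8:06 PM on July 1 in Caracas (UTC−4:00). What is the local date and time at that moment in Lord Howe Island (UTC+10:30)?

10:36 AM on Jul 2

Lord Howe Island is 14:30 ahead of Caracas.
Shift by the zone difference: 8:06 PM + 14:30 = 10:36 AM on Jul 2 in Lord Howe Island.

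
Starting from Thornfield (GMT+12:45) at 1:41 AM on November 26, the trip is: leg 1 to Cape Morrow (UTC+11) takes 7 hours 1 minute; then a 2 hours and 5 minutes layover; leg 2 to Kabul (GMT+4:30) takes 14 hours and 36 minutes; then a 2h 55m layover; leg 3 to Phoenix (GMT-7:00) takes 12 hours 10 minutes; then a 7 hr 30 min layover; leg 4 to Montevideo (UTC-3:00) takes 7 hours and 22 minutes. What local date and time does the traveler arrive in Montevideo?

Convert departure to UTC: 1:41 AM − 12:45 = 12:56 PM UTC on Nov 25.
Add 7 hours 1 minute leg 1 → 7:57 PM UTC.
Add 2 hours and 5 minutes layover in Cape Morrow → 10:02 PM UTC.
Add 14 hours 36 minutes leg 2 → 12:38 PM UTC (Nov 26).
Add 2 hours 55 minutes layover in Kabul → 3:33 PM UTC.
Add 12 hours and 10 minutes leg 3 → 3:43 AM UTC (Nov 27).
Add 7 hours and 30 minutes layover in Phoenix → 11:13 AM UTC.
Add 7 hours and 22 minutes leg 4 → 6:35 PM UTC.
Montevideo is UTC−3:00, so local arrival = 6:35 PM − 3:00 = 3:35 PM on Nov 27.

3:35 PM on Nov 27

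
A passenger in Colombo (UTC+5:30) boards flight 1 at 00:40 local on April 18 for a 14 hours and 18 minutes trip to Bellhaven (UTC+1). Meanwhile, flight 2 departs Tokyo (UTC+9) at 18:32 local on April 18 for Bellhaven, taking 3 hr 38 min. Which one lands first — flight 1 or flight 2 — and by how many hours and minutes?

Flight 1 in UTC: 00:40 − 5:30 = 19:10 on Apr 17.
+14 hours 18 minutes → arrive 09:28 UTC on Apr 18.
Flight 2 in UTC: 18:32 − 9:00 = 09:32 on Apr 18.
+3 hours and 38 minutes → arrive 13:10 UTC on Apr 18.
Flight 1 lands earlier by 3 hours 42 minutes.

the first, by 3 hours 42 minutes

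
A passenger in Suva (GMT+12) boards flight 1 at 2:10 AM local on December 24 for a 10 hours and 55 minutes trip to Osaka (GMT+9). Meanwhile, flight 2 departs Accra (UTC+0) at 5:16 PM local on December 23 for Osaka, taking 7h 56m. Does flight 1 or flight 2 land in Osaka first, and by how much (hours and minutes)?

the first, by 7 minutes

Flight 1 in UTC: 2:10 AM − 12:00 = 2:10 PM on Dec 23.
+10 hours and 55 minutes → arrive 1:05 AM UTC on Dec 24.
Flight 2 departs at 5:16 PM UTC (Dec 23).
+7 hours and 56 minutes → arrive 1:12 AM UTC on Dec 24.
Flight 1 lands earlier by 7 minutes.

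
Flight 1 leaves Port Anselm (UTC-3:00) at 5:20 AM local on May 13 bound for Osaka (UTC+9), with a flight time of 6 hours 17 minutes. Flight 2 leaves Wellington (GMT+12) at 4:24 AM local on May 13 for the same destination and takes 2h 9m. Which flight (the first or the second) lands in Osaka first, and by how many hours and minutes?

the second, by 20 hours 4 minutes

Flight 1 in UTC: 5:20 AM + 3:00 = 8:20 AM on May 13.
+6 hours and 17 minutes → arrive 2:37 PM UTC on May 13.
Flight 2 in UTC: 4:24 AM − 12:00 = 4:24 PM on May 12.
+2 hours and 9 minutes → arrive 6:33 PM UTC on May 12.
Flight 2 lands earlier by 20 hours 4 minutes.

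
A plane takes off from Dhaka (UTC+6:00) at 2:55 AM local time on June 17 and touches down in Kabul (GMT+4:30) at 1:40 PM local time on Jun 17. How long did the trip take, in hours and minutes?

12 hours 15 minutes

Departure in UTC: 2:55 AM − 6:00 = 8:55 PM on Jun 16.
Arrival in UTC: 1:40 PM − 4:30 = 9:10 AM on Jun 17.
Elapsed = 9:10 AM − 8:55 PM (+1 day) = 12 hours 15 minutes.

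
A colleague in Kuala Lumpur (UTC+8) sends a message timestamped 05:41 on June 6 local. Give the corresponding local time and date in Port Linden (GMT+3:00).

Port Linden is 5:00 behind Kuala Lumpur.
Shift by the zone difference: 05:41 − 5:00 = 00:41 on Jun 6 in Port Linden.

00:41 on June 6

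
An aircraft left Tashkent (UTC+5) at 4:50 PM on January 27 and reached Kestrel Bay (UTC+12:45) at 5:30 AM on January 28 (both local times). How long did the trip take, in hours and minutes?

Departure in UTC: 4:50 PM − 5:00 = 11:50 AM on Jan 27.
Arrival in UTC: 5:30 AM − 12:45 = 4:45 PM on Jan 27.
Elapsed = 4:45 PM − 11:50 AM = 4 hours 55 minutes.

4 hours 55 minutes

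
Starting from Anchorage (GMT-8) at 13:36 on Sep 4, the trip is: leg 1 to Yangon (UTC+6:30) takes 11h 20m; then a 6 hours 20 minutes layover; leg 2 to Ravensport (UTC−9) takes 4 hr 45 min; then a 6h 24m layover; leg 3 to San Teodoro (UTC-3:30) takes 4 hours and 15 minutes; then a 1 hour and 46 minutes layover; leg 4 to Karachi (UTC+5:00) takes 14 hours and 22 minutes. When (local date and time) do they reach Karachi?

03:48 on September 7

Convert departure to UTC: 13:36 + 8:00 = 21:36 UTC on Sep 4.
Add 11 hours and 20 minutes leg 1 → 08:56 UTC (Sep 5).
Add 6 hours and 20 minutes layover in Yangon → 15:16 UTC.
Add 4 hours 45 minutes leg 2 → 20:01 UTC.
Add 6 hours 24 minutes layover in Ravensport → 02:25 UTC (Sep 6).
Add 4 hours 15 minutes leg 3 → 06:40 UTC.
Add 1 hour and 46 minutes layover in San Teodoro → 08:26 UTC.
Add 14 hours and 22 minutes leg 4 → 22:48 UTC.
Karachi is UTC+5:00, so local arrival = 22:48 + 5:00 = 03:48 on Sep 7.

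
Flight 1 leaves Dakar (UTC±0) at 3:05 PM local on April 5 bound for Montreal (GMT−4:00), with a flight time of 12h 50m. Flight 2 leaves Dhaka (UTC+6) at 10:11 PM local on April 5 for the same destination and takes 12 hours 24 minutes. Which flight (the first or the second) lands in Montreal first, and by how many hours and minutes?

Flight 1 departs at 3:05 PM UTC (Apr 5).
+12 hours 50 minutes → arrive 3:55 AM UTC on Apr 6.
Flight 2 in UTC: 10:11 PM − 6:00 = 4:11 PM on Apr 5.
+12 hours and 24 minutes → arrive 4:35 AM UTC on Apr 6.
Flight 1 lands earlier by 40 minutes.

the first, by 40 minutes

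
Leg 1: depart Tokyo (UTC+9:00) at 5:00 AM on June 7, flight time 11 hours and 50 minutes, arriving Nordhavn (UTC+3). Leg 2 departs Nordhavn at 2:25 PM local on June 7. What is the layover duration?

3 hours 35 minutes

Convert departure to UTC: 5:00 AM − 9:00 = 8:00 PM UTC on Jun 6.
Add 11 hours 50 minutes flight time → 7:50 AM UTC (Jun 7).
Nordhavn is UTC+3:00, so local arrival = 7:50 AM + 3:00 = 10:50 AM on Jun 7.
Layover = 2:25 PM − 10:50 AM = 3 hours 35 minutes.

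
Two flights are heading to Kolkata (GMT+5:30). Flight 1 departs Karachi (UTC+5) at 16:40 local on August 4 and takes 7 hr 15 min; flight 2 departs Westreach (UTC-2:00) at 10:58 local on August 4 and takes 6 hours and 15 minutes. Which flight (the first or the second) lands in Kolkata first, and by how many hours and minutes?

Flight 1 in UTC: 16:40 − 5:00 = 11:40 on Aug 4.
+7 hours 15 minutes → arrive 18:55 UTC on Aug 4.
Flight 2 in UTC: 10:58 + 2:00 = 12:58 on Aug 4.
+6 hours 15 minutes → arrive 19:13 UTC on Aug 4.
Flight 1 lands earlier by 18 minutes.

the first, by 18 minutes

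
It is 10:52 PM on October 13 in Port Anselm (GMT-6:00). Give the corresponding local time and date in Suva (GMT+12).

4:52 PM on October 14

In UTC: 10:52 PM + 6:00 = 4:52 AM on Oct 14.
Suva is UTC+12:00: 4:52 AM + 12:00 = 4:52 PM on Oct 14.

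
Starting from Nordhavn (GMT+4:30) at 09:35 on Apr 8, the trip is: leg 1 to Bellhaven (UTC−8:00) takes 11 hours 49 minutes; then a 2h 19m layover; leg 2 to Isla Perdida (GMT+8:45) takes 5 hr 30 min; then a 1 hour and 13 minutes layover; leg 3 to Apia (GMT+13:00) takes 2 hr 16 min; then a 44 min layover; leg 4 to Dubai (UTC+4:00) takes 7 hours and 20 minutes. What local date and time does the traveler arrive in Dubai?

Convert departure to UTC: 09:35 − 4:30 = 05:05 UTC on Apr 8.
Add 11 hours 49 minutes leg 1 → 16:54 UTC.
Add 2 hours 19 minutes layover in Bellhaven → 19:13 UTC.
Add 5 hours 30 minutes leg 2 → 00:43 UTC (Apr 9).
Add 1 hour and 13 minutes layover in Isla Perdida → 01:56 UTC.
Add 2 hours 16 minutes leg 3 → 04:12 UTC.
Add 44 minutes layover in Apia → 04:56 UTC.
Add 7 hours and 20 minutes leg 4 → 12:16 UTC.
Dubai is UTC+4:00, so local arrival = 12:16 + 4:00 = 16:16 on Apr 9.

16:16 on April 9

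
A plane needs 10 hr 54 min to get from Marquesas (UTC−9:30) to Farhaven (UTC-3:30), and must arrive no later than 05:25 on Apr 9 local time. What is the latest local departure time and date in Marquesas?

12:31 on April 8

Target arrival in UTC: 05:25 + 3:30 = 08:55 on Apr 9.
Subtract 10 hours 54 minutes → departure 22:01 UTC on Apr 8.
Marquesas is UTC−9:30: 22:01 − 9:30 = 12:31 on Apr 8.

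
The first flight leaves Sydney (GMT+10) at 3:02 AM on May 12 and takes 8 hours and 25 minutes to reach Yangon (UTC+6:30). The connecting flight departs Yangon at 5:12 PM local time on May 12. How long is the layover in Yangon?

9 hours 15 minutes

Convert departure to UTC: 3:02 AM − 10:00 = 5:02 PM UTC on May 11.
Add 8 hours and 25 minutes flight time → 1:27 AM UTC (May 12).
Yangon is UTC+6:30, so local arrival = 1:27 AM + 6:30 = 7:57 AM on May 12.
Layover = 5:12 PM − 7:57 AM = 9 hours 15 minutes.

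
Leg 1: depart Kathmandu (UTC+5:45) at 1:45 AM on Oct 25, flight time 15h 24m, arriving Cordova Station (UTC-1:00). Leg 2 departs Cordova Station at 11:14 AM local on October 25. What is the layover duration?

50 minutes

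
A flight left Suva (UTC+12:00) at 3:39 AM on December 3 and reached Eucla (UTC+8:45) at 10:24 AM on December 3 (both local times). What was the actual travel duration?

Departure in UTC: 3:39 AM − 12:00 = 3:39 PM on Dec 2.
Arrival in UTC: 10:24 AM − 8:45 = 1:39 AM on Dec 3.
Elapsed = 1:39 AM − 3:39 PM (+1 day) = 10 hours.

10 hours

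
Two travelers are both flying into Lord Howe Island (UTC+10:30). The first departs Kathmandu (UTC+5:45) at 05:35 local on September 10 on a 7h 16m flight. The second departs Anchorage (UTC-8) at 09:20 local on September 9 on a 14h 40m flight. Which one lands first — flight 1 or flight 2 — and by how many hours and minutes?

the first, by 54 minutes

Flight 1 in UTC: 05:35 − 5:45 = 23:50 on Sep 9.
+7 hours and 16 minutes → arrive 07:06 UTC on Sep 10.
Flight 2 in UTC: 09:20 + 8:00 = 17:20 on Sep 9.
+14 hours and 40 minutes → arrive 08:00 UTC on Sep 10.
Flight 1 lands earlier by 54 minutes.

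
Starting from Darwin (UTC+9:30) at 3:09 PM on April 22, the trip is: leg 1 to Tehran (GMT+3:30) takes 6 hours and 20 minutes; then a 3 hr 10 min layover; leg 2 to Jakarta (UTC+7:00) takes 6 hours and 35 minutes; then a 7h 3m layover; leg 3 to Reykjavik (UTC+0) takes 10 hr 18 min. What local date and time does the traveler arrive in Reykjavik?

3:05 PM on April 23

Convert departure to UTC: 3:09 PM − 9:30 = 5:39 AM UTC on Apr 22.
Add 6 hours 20 minutes leg 1 → 11:59 AM UTC.
Add 3 hours and 10 minutes layover in Tehran → 3:09 PM UTC.
Add 6 hours 35 minutes leg 2 → 9:44 PM UTC.
Add 7 hours and 3 minutes layover in Jakarta → 4:47 AM UTC (Apr 23).
Add 10 hours 18 minutes leg 3 → 3:05 PM UTC.
Reykjavik is UTC+0, so local arrival is the same: 3:05 PM on Apr 23.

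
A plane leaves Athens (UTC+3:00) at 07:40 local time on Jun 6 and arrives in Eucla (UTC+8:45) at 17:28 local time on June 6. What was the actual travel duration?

4 hours 3 minutes

Eucla is 5:45 ahead of Athens.
Clock-face elapsed time (ignoring zones) is 9 hours 48 minutes.
Actual elapsed = 9 hours 48 minutes − 5:45 = 4 hours 3 minutes.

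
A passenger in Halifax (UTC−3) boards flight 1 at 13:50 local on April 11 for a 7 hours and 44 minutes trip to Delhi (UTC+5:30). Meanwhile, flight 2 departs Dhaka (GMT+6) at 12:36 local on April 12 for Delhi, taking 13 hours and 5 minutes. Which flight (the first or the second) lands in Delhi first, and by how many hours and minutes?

the first, by 19 hours 7 minutes

Flight 1 in UTC: 13:50 + 3:00 = 16:50 on Apr 11.
+7 hours 44 minutes → arrive 00:34 UTC on Apr 12.
Flight 2 in UTC: 12:36 − 6:00 = 06:36 on Apr 12.
+13 hours and 5 minutes → arrive 19:41 UTC on Apr 12.
Flight 1 lands earlier by 19 hours 7 minutes.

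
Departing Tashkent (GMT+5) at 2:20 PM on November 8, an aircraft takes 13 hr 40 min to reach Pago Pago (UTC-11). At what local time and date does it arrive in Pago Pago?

12:00 PM on November 8

Convert departure to UTC: 2:20 PM − 5:00 = 9:20 AM UTC on Nov 8.
Add 13 hours and 40 minutes travel time → 11:00 PM UTC.
Pago Pago is UTC−11:00, so local arrival = 11:00 PM − 11:00 = 12:00 PM on Nov 8.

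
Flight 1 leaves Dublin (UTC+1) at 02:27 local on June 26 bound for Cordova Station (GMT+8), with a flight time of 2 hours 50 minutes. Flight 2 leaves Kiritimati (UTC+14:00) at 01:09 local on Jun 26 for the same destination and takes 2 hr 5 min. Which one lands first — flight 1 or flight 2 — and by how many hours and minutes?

Flight 1 in UTC: 02:27 − 1:00 = 01:27 on Jun 26.
+2 hours and 50 minutes → arrive 04:17 UTC on Jun 26.
Flight 2 in UTC: 01:09 − 14:00 = 11:09 on Jun 25.
+2 hours and 5 minutes → arrive 13:14 UTC on Jun 25.
Flight 2 lands earlier by 15 hours 3 minutes.

the second, by 15 hours 3 minutes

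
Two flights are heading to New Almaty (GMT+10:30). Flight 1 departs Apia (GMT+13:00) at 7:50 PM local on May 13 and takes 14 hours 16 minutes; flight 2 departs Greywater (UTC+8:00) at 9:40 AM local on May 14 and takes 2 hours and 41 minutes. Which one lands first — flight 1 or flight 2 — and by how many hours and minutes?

the first, by 7 hours 15 minutes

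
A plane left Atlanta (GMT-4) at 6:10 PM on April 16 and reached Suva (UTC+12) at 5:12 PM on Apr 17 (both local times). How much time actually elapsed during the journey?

Departure in UTC: 6:10 PM + 4:00 = 10:10 PM on Apr 16.
Arrival in UTC: 5:12 PM − 12:00 = 5:12 AM on Apr 17.
Elapsed = 5:12 AM − 10:10 PM (+1 day) = 7 hours 2 minutes.

7 hours 2 minutes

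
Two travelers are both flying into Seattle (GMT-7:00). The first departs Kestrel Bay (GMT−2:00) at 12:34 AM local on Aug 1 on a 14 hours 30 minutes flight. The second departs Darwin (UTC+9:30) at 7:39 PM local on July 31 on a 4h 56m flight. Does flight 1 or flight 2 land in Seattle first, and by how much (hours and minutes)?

Flight 1 in UTC: 12:34 AM + 2:00 = 2:34 AM on Aug 1.
+14 hours 30 minutes → arrive 5:04 PM UTC on Aug 1.
Flight 2 in UTC: 7:39 PM − 9:30 = 10:09 AM on Jul 31.
+4 hours and 56 minutes → arrive 3:05 PM UTC on Jul 31.
Flight 2 lands earlier by 25 hours 59 minutes.

the second, by 25 hours 59 minutes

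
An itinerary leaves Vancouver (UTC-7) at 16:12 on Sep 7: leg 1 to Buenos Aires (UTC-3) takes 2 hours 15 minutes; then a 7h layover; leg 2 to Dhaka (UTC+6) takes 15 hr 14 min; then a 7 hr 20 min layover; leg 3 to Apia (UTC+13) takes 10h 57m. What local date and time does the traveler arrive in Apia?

06:58 on September 10

Convert departure to UTC: 16:12 + 7:00 = 23:12 UTC on Sep 7.
Add 2 hours 15 minutes leg 1 → 01:27 UTC (Sep 8).
Add 7 hours layover in Buenos Aires → 08:27 UTC.
Add 15 hours and 14 minutes leg 2 → 23:41 UTC.
Add 7 hours and 20 minutes layover in Dhaka → 07:01 UTC (Sep 9).
Add 10 hours 57 minutes leg 3 → 17:58 UTC.
Apia is UTC+13:00, so local arrival = 17:58 + 13:00 = 06:58 on Sep 10.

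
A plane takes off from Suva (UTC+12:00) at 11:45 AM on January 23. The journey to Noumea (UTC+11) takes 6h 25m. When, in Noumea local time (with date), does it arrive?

Noumea is 1:00 behind Suva.
After 6 hours 25 minutes it is 6:10 PM in Suva.
Shift by the zone difference: 6:10 PM − 1:00 = 5:10 PM on Jan 23 in Noumea.

5:10 PM on Jan 23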